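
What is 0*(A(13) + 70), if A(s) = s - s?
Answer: 0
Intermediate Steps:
A(s) = 0
0*(A(13) + 70) = 0*(0 + 70) = 0*70 = 0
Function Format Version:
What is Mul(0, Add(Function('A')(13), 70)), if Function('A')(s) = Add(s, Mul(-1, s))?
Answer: 0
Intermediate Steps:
Function('A')(s) = 0
Mul(0, Add(Function('A')(13), 70)) = Mul(0, Add(0, 70)) = Mul(0, 70) = 0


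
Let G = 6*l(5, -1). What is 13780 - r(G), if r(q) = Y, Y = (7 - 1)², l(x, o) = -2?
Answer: 13744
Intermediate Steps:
Y = 36 (Y = 6² = 36)
G = -12 (G = 6*(-2) = -12)
r(q) = 36
13780 - r(G) = 13780 - 1*36 = 13780 - 36 = 13744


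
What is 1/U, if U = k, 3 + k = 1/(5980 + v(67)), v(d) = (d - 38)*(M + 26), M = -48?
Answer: -5342/16025 ≈ -0.33335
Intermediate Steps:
v(d) = 836 - 22*d (v(d) = (d - 38)*(-48 + 26) = (-38 + d)*(-22) = 836 - 22*d)
k = -16025/5342 (k = -3 + 1/(5980 + (836 - 22*67)) = -3 + 1/(5980 + (836 - 1474)) = -3 + 1/(5980 - 638) = -3 + 1/5342 = -16025/5342 ≈ -2.9998)
U = -16025/5342 ≈ -2.9998
1/U = 1/(-16025/5342) = -5342/16025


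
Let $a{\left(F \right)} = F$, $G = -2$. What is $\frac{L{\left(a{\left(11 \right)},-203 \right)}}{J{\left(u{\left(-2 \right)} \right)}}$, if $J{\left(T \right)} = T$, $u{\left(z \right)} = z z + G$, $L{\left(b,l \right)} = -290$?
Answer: $-145$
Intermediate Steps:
$u{\left(z \right)} = -2 + z^{2}$ ($u{\left(z \right)} = z z - 2 = z^{2} - 2 = -2 + z^{2}$)
$\frac{L{\left(a{\left(11 \right)},-203 \right)}}{J{\left(u{\left(-2 \right)} \right)}} = - \frac{290}{-2 + \left(-2\right)^{2}} = - \frac{290}{-2 + 4} = - \frac{290}{2} = \left(-290\right) \frac{1}{2} = -145$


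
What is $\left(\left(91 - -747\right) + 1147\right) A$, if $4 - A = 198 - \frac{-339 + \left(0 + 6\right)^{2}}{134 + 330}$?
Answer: $- \frac{179283215}{464} \approx -3.8639 \cdot 10^{5}$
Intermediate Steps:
$A = - \frac{90319}{464}$ ($A = 4 - \left(198 - \frac{-339 + \left(0 + 6\right)^{2}}{134 + 330}\right) = 4 - \left(198 - \frac{-339 + 6^{2}}{464}\right) = 4 - \left(198 - \left(-339 + 36\right) \frac{1}{464}\right) = 4 - \left(198 - \left(-303\right) \frac{1}{464}\right) = 4 - \left(198 - - \frac{303}{464}\right) = 4 - \left(198 + \frac{303}{464}\right) = 4 - \frac{92175}{464} = - \frac{90319}{464} \approx -194.65$)
$\left(\left(91 - -747\right) + 1147\right) A = \left(\left(91 - -747\right) + 1147\right) \left(- \frac{90319}{464}\right) = \left(\left(91 + 747\right) + 1147\right) \left(- \frac{90319}{464}\right) = \left(838 + 1147\right) \left(- \frac{90319}{464}\right) = 1985 \left(- \frac{90319}{464}\right) = - \frac{179283215}{464}$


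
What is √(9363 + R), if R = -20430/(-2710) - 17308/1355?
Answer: 2*√4295272765/1355 ≈ 96.736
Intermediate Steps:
R = -7093/1355 (R = -20430*(-1/2710) - 17308*1/1355 = 2043/271 - 17308/1355 = -7093/1355 ≈ -5.2347)
√(9363 + R) = √(9363 - 7093/1355) = √(12679772/1355) = 2*√4295272765/1355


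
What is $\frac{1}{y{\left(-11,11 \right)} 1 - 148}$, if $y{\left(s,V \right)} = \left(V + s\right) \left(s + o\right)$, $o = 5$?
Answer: $- \frac{1}{148} \approx -0.0067568$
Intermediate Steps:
$y{\left(s,V \right)} = \left(5 + s\right) \left(V + s\right)$ ($y{\left(s,V \right)} = \left(V + s\right) \left(s + 5\right) = \left(V + s\right) \left(5 + s\right) = \left(5 + s\right) \left(V + s\right)$)
$\frac{1}{y{\left(-11,11 \right)} 1 - 148} = \frac{1}{\left(\left(-11\right)^{2} + 5 \cdot 11 + 5 \left(-11\right) + 11 \left(-11\right)\right) 1 - 148} = \frac{1}{\left(121 + 55 - 55 - 121\right) 1 - 148} = \frac{1}{0 \cdot 1 - 148} = \frac{1}{0 - 148} = \frac{1}{-148} = - \frac{1}{148}$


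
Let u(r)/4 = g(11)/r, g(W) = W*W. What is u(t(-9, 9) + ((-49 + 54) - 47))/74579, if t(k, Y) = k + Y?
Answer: -242/1566159 ≈ -0.00015452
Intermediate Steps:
t(k, Y) = Y + k
g(W) = W²
u(r) = 484/r (u(r) = 4*(11²/r) = 4*(121/r) = 484/r)
u(t(-9, 9) + ((-49 + 54) - 47))/74579 = (484/((9 - 9) + ((-49 + 54) - 47)))/74579 = (484/(0 + (5 - 47)))*(1/74579) = (484/(0 - 42))*(1/74579) = (484/(-42))*(1/74579) = (484*(-1/42))*(1/74579) = -242/21*1/74579 = -242/1566159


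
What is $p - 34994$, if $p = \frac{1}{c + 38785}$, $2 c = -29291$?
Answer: $- \frac{1689475324}{48279} \approx -34994.0$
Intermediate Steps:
$c = - \frac{29291}{2}$ ($c = \frac{1}{2} \left(-29291\right) = - \frac{29291}{2} \approx -14646.0$)
$p = \frac{2}{48279}$ ($p = \frac{1}{- \frac{29291}{2} + 38785} = \frac{1}{\frac{48279}{2}} = \frac{2}{48279} \approx 4.1426 \cdot 10^{-5}$)
$p - 34994 = \frac{2}{48279} - 34994 = - \frac{1689475324}{48279}$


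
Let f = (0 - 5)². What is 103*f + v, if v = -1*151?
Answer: 2424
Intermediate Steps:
v = -151
f = 25 (f = (-5)² = 25)
103*f + v = 103*25 - 151 = 2575 - 151 = 2424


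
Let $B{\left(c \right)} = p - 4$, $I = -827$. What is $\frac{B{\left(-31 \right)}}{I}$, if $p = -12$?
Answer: $\frac{16}{827} \approx 0.019347$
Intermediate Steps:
$B{\left(c \right)} = -16$ ($B{\left(c \right)} = -12 - 4 = -16$)
$\frac{B{\left(-31 \right)}}{I} = - \frac{16}{-827} = \left(-16\right) \left(- \frac{1}{827}\right) = \frac{16}{827}$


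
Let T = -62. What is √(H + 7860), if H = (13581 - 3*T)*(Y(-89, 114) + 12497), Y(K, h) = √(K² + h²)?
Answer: √(172054059 + 13767*√20917) ≈ 13193.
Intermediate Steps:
H = 172046199 + 13767*√20917 (H = (13581 - 3*(-62))*(√((-89)² + 114²) + 12497) = (13581 + 186)*(√(7921 + 12996) + 12497) = 13767*(√20917 + 12497) = 13767*(12497 + √20917) = 172046199 + 13767*√20917 ≈ 1.7404e+8)
√(H + 7860) = √((172046199 + 13767*√20917) + 7860) = √(172054059 + 13767*√20917)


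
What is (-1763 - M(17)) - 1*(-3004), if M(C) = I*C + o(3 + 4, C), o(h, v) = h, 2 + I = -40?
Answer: 1948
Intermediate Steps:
I = -42 (I = -2 - 40 = -42)
M(C) = 7 - 42*C (M(C) = -42*C + (3 + 4) = -42*C + 7 = 7 - 42*C)
(-1763 - M(17)) - 1*(-3004) = (-1763 - (7 - 42*17)) - 1*(-3004) = (-1763 - (7 - 714)) + 3004 = (-1763 - 1*(-707)) + 3004 = (-1763 + 707) + 3004 = -1056 + 3004 = 1948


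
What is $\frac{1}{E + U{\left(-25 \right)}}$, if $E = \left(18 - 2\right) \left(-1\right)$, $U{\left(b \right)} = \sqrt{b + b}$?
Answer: $- \frac{8}{153} - \frac{5 i \sqrt{2}}{306} \approx -0.052288 - 0.023108 i$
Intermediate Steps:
$U{\left(b \right)} = \sqrt{2} \sqrt{b}$ ($U{\left(b \right)} = \sqrt{2 b} = \sqrt{2} \sqrt{b}$)
$E = -16$ ($E = 16 \left(-1\right) = -16$)
$\frac{1}{E + U{\left(-25 \right)}} = \frac{1}{-16 + \sqrt{2} \sqrt{-25}} = \frac{1}{-16 + \sqrt{2} \cdot 5 i} = \frac{1}{-16 + 5 i \sqrt{2}}$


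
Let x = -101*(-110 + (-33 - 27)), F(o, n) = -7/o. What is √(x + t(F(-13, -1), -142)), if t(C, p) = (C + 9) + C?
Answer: √2903433/13 ≈ 131.07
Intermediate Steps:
t(C, p) = 9 + 2*C (t(C, p) = (9 + C) + C = 9 + 2*C)
x = 17170 (x = -101*(-110 - 60) = -101*(-170) = 17170)
√(x + t(F(-13, -1), -142)) = √(17170 + (9 + 2*(-7/(-13)))) = √(17170 + (9 + 2*(-7*(-1/13)))) = √(17170 + (9 + 2*(7/13))) = √(17170 + (9 + 14/13)) = √(17170 + 131/13) = √(223341/13) = √2903433/13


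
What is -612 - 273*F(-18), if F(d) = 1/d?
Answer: -3581/6 ≈ -596.83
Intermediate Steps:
-612 - 273*F(-18) = -612 - 273/(-18) = -612 - 273*(-1/18) = -612 + 91/6 = -3581/6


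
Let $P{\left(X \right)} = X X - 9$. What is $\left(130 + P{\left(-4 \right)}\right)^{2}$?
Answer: $18769$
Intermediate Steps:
$P{\left(X \right)} = -9 + X^{2}$ ($P{\left(X \right)} = X^{2} - 9 = -9 + X^{2}$)
$\left(130 + P{\left(-4 \right)}\right)^{2} = \left(130 - \left(9 - \left(-4\right)^{2}\right)\right)^{2} = \left(130 + \left(-9 + 16\right)\right)^{2} = \left(130 + 7\right)^{2} = 137^{2} = 18769$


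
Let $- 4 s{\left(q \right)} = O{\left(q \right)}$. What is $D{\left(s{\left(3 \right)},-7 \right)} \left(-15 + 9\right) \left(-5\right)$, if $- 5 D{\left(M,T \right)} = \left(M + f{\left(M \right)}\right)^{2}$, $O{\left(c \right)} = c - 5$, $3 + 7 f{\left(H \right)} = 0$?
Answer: $- \frac{3}{98} \approx -0.030612$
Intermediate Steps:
$f{\left(H \right)} = - \frac{3}{7}$ ($f{\left(H \right)} = - \frac{3}{7} + \frac{1}{7} \cdot 0 = - \frac{3}{7} + 0 = - \frac{3}{7}$)
$O{\left(c \right)} = -5 + c$
$s{\left(q \right)} = \frac{5}{4} - \frac{q}{4}$ ($s{\left(q \right)} = - \frac{-5 + q}{4} = \frac{5}{4} - \frac{q}{4}$)
$D{\left(M,T \right)} = - \frac{\left(- \frac{3}{7} + M\right)^{2}}{5}$ ($D{\left(M,T \right)} = - \frac{\left(M - \frac{3}{7}\right)^{2}}{5} = - \frac{\left(- \frac{3}{7} + M\right)^{2}}{5}$)
$D{\left(s{\left(3 \right)},-7 \right)} \left(-15 + 9\right) \left(-5\right) = - \frac{\left(-3 + 7 \left(\frac{5}{4} - \frac{3}{4}\right)\right)^{2}}{245} \left(-15 + 9\right) \left(-5\right) = - \frac{\left(-3 + 7 \left(\frac{5}{4} - \frac{3}{4}\right)\right)^{2}}{245} \left(\left(-6\right) \left(-5\right)\right) = - \frac{\left(-3 + 7 \cdot \frac{1}{2}\right)^{2}}{245} \cdot 30 = - \frac{\left(-3 + \frac{7}{2}\right)^{2}}{245} \cdot 30 = - \frac{1}{245 \cdot 4} \cdot 30 = \left(- \frac{1}{245}\right) \frac{1}{4} \cdot 30 = \left(- \frac{1}{980}\right) 30 = - \frac{3}{98}$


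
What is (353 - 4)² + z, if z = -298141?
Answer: -176340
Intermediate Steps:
(353 - 4)² + z = (353 - 4)² - 298141 = 349² - 298141 = 121801 - 298141 = -176340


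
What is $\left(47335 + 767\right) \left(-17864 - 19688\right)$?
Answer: $-1806326304$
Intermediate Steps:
$\left(47335 + 767\right) \left(-17864 - 19688\right) = 48102 \left(-37552\right) = -1806326304$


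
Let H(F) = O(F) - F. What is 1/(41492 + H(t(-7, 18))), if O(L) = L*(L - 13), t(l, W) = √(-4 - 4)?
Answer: I/(4*(7*√2 + 10371*I)) ≈ 2.4106e-5 + 2.301e-8*I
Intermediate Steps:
t(l, W) = 2*I*√2 (t(l, W) = √(-8) = 2*I*√2)
O(L) = L*(-13 + L)
H(F) = -F + F*(-13 + F) (H(F) = F*(-13 + F) - F = -F + F*(-13 + F))
1/(41492 + H(t(-7, 18))) = 1/(41492 + (2*I*√2)*(-14 + 2*I*√2)) = 1/(41492 + 2*I*√2*(-14 + 2*I*√2))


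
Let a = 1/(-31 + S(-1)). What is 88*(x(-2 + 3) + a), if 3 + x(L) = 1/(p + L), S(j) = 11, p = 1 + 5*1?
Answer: -8954/35 ≈ -255.83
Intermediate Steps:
p = 6 (p = 1 + 5 = 6)
x(L) = -3 + 1/(6 + L)
a = -1/20 (a = 1/(-31 + 11) = 1/(-20) = -1/20 ≈ -0.050000)
88*(x(-2 + 3) + a) = 88*((-17 - 3*(-2 + 3))/(6 + (-2 + 3)) - 1/20) = 88*((-17 - 3*1)/(6 + 1) - 1/20) = 88*((-17 - 3)/7 - 1/20) = 88*((⅐)*(-20) - 1/20) = 88*(-20/7 - 1/20) = 88*(-407/140) = -8954/35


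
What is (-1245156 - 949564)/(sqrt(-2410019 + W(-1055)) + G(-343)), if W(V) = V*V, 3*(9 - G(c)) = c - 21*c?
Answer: 8997913056/11672567 + 3950496*I*sqrt(1296994)/11672567 ≈ 770.86 + 385.44*I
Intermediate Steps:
G(c) = 9 + 20*c/3 (G(c) = 9 - (c - 21*c)/3 = 9 - (-20)*c/3 = 9 + 20*c/3)
W(V) = V**2
(-1245156 - 949564)/(sqrt(-2410019 + W(-1055)) + G(-343)) = (-1245156 - 949564)/(sqrt(-2410019 + (-1055)**2) + (9 + (20/3)*(-343))) = -2194720/(sqrt(-2410019 + 1113025) + (9 - 6860/3)) = -2194720/(sqrt(-1296994) - 6833/3) = -2194720/(I*sqrt(1296994) - 6833/3) = -2194720/(-6833/3 + I*sqrt(1296994))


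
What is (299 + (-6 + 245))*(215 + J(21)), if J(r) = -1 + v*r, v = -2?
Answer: 92536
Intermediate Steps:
J(r) = -1 - 2*r
(299 + (-6 + 245))*(215 + J(21)) = (299 + (-6 + 245))*(215 + (-1 - 2*21)) = (299 + 239)*(215 + (-1 - 42)) = 538*(215 - 43) = 538*172 = 92536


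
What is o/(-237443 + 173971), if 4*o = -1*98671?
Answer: 98671/253888 ≈ 0.38864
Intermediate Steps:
o = -98671/4 (o = (-1*98671)/4 = (¼)*(-98671) = -98671/4 ≈ -24668.)
o/(-237443 + 173971) = -98671/(4*(-237443 + 173971)) = -98671/4/(-63472) = -98671/4*(-1/63472) = 98671/253888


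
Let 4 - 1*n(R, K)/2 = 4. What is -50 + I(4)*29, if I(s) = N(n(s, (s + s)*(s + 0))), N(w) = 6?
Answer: 124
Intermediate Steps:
n(R, K) = 0 (n(R, K) = 8 - 2*4 = 8 - 8 = 0)
I(s) = 6
-50 + I(4)*29 = -50 + 6*29 = -50 + 174 = 124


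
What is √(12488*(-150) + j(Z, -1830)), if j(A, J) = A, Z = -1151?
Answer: I*√1874351 ≈ 1369.1*I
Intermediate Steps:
√(12488*(-150) + j(Z, -1830)) = √(12488*(-150) - 1151) = √(-1873200 - 1151) = √(-1874351) = I*√1874351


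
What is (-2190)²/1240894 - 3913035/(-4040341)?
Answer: 12116770561695/2506817452427 ≈ 4.8335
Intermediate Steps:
(-2190)²/1240894 - 3913035/(-4040341) = 4796100*(1/1240894) - 3913035*(-1/4040341) = 2398050/620447 + 3913035/4040341 = 12116770561695/2506817452427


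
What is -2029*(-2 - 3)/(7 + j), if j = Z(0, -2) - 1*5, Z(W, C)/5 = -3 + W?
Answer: -10145/13 ≈ -780.38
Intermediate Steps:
Z(W, C) = -15 + 5*W (Z(W, C) = 5*(-3 + W) = -15 + 5*W)
j = -20 (j = (-15 + 5*0) - 1*5 = (-15 + 0) - 5 = -15 - 5 = -20)
-2029*(-2 - 3)/(7 + j) = -2029*(-2 - 3)/(7 - 20) = -(-10145)/(-13) = -(-10145)*(-1)/13 = -2029*5/13 = -10145/13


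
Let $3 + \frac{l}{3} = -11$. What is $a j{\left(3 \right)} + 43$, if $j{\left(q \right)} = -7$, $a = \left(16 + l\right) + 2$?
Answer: $211$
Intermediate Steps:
$l = -42$ ($l = -9 + 3 \left(-11\right) = -9 - 33 = -42$)
$a = -24$ ($a = \left(16 - 42\right) + 2 = -26 + 2 = -24$)
$a j{\left(3 \right)} + 43 = \left(-24\right) \left(-7\right) + 43 = 168 + 43 = 211$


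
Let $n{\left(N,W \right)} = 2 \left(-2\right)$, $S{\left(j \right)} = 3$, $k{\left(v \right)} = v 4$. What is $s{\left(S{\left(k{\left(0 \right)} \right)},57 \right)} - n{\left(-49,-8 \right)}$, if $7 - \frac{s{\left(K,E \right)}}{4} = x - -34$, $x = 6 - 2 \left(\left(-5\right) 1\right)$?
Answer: $-168$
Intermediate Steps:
$k{\left(v \right)} = 4 v$
$x = 16$ ($x = 6 - -10 = 6 + 10 = 16$)
$n{\left(N,W \right)} = -4$
$s{\left(K,E \right)} = -172$ ($s{\left(K,E \right)} = 28 - 4 \left(16 - -34\right) = 28 - 4 \left(16 + 34\right) = 28 - 200 = -172$)
$s{\left(S{\left(k{\left(0 \right)} \right)},57 \right)} - n{\left(-49,-8 \right)} = -172 - -4 = -172 + 4 = -168$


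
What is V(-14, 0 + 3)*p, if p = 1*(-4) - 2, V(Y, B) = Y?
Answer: 84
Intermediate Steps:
p = -6 (p = -4 - 2 = -6)
V(-14, 0 + 3)*p = -14*(-6) = 84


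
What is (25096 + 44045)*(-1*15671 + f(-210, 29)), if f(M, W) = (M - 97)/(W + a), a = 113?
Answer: -153879449049/142 ≈ -1.0837e+9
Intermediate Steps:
f(M, W) = (-97 + M)/(113 + W) (f(M, W) = (M - 97)/(W + 113) = (-97 + M)/(113 + W))
(25096 + 44045)*(-1*15671 + f(-210, 29)) = (25096 + 44045)*(-1*15671 + (-97 - 210)/(113 + 29)) = 69141*(-15671 - 307/142) = 69141*(-2225589/142) = -153879449049/142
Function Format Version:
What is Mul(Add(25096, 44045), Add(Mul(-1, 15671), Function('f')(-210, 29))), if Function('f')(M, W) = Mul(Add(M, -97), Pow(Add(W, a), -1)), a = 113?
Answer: Rational(-153879449049, 142) ≈ -1.0837e+9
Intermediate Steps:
Function('f')(M, W) = Mul(Pow(Add(113, W), -1), Add(-97, M)) (Function('f')(M, W) = Mul(Add(M, -97), Pow(Add(W, 113), -1)) = Mul(Add(-97, M), Pow(Add(113, W), -1)) = Mul(Pow(Add(113, W), -1), Add(-97, M)))
Mul(Add(25096, 44045), Add(Mul(-1, 15671), Function('f')(-210, 29))) = Mul(Add(25096, 44045), Add(Mul(-1, 15671), Mul(Pow(Add(113, 29), -1), Add(-97, -210)))) = Mul(69141, Add(-15671, Mul(Pow(142, -1), -307))) = Mul(69141, Add(-15671, Mul(Rational(1, 142), -307))) = Mul(69141, Add(-15671, Rational(-307, 142))) = Mul(69141, Rational(-2225589, 142)) = Rational(-153879449049, 142)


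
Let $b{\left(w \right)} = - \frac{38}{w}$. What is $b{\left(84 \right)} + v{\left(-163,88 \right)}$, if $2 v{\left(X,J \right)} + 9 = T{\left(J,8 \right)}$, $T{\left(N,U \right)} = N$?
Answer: $\frac{820}{21} \approx 39.048$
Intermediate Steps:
$v{\left(X,J \right)} = - \frac{9}{2} + \frac{J}{2}$
$b{\left(84 \right)} + v{\left(-163,88 \right)} = - \frac{38}{84} + \left(- \frac{9}{2} + \frac{1}{2} \cdot 88\right) = \left(-38\right) \frac{1}{84} + \left(- \frac{9}{2} + 44\right) = - \frac{19}{42} + \frac{79}{2} = \frac{820}{21}$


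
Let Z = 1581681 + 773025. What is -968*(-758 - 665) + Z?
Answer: 3732170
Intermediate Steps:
Z = 2354706
-968*(-758 - 665) + Z = -968*(-758 - 665) + 2354706 = -968*(-1423) + 2354706 = 1377464 + 2354706 = 3732170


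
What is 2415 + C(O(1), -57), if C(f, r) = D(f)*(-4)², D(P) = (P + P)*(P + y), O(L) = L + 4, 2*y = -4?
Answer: 2895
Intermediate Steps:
y = -2 (y = (½)*(-4) = -2)
O(L) = 4 + L
D(P) = 2*P*(-2 + P) (D(P) = (P + P)*(P - 2) = (2*P)*(-2 + P) = 2*P*(-2 + P))
C(f, r) = 32*f*(-2 + f) (C(f, r) = (2*f*(-2 + f))*(-4)² = (2*f*(-2 + f))*16 = 32*f*(-2 + f))
2415 + C(O(1), -57) = 2415 + 32*(4 + 1)*(-2 + (4 + 1)) = 2415 + 32*5*(-2 + 5) = 2415 + 32*5*3 = 2415 + 480 = 2895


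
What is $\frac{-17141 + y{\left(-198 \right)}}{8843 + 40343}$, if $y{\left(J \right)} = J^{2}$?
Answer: $\frac{22063}{49186} \approx 0.44856$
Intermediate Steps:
$\frac{-17141 + y{\left(-198 \right)}}{8843 + 40343} = \frac{-17141 + \left(-198\right)^{2}}{8843 + 40343} = \frac{-17141 + 39204}{49186} = 22063 \cdot \frac{1}{49186} = \frac{22063}{49186}$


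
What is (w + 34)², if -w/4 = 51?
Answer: 28900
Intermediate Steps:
w = -204 (w = -4*51 = -204)
(w + 34)² = (-204 + 34)² = (-170)² = 28900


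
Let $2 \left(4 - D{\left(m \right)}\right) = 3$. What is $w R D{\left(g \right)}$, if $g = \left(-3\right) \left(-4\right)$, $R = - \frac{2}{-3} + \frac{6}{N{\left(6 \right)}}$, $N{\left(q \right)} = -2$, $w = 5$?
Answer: $- \frac{175}{6} \approx -29.167$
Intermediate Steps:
$R = - \frac{7}{3}$ ($R = - \frac{2}{-3} + \frac{6}{-2} = \left(-2\right) \left(- \frac{1}{3}\right) + 6 \left(- \frac{1}{2}\right) = \frac{2}{3} - 3 = - \frac{7}{3} \approx -2.3333$)
$g = 12$
$D{\left(m \right)} = \frac{5}{2}$ ($D{\left(m \right)} = 4 - \frac{3}{2} = \frac{5}{2}$)
$w R D{\left(g \right)} = 5 \left(- \frac{7}{3}\right) \frac{5}{2} = \left(- \frac{35}{3}\right) \frac{5}{2} = - \frac{175}{6}$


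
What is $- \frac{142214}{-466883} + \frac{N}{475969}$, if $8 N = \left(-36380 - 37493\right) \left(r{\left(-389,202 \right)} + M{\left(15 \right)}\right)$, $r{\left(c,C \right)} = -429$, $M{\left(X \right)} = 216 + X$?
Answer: $\frac{3685272559505}{888887338508} \approx 4.1459$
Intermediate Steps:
$N = \frac{7313427}{4}$ ($N = \frac{\left(-36380 - 37493\right) \left(-429 + \left(216 + 15\right)\right)}{8} = \frac{\left(-73873\right) \left(-429 + 231\right)}{8} = \frac{\left(-73873\right) \left(-198\right)}{8} = \frac{1}{8} \cdot 14626854 = \frac{7313427}{4} \approx 1.8284 \cdot 10^{6}$)
$- \frac{142214}{-466883} + \frac{N}{475969} = - \frac{142214}{-466883} + \frac{7313427}{4 \cdot 475969} = \left(-142214\right) \left(- \frac{1}{466883}\right) + \frac{7313427}{4} \cdot \frac{1}{475969} = \frac{142214}{466883} + \frac{7313427}{1903876} = \frac{3685272559505}{888887338508}$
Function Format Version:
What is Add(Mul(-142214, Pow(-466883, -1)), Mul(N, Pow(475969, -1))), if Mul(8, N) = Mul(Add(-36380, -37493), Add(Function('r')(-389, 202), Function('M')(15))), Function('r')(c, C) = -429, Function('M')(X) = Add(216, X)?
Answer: Rational(3685272559505, 888887338508) ≈ 4.1459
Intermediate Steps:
N = Rational(7313427, 4) (N = Mul(Rational(1, 8), Mul(Add(-36380, -37493), Add(-429, Add(216, 15)))) = Mul(Rational(1, 8), Mul(-73873, Add(-429, 231))) = Mul(Rational(1, 8), Mul(-73873, -198)) = Mul(Rational(1, 8), 14626854) = Rational(7313427, 4) ≈ 1.8284e+6)
Add(Mul(-142214, Pow(-466883, -1)), Mul(N, Pow(475969, -1))) = Add(Mul(-142214, Pow(-466883, -1)), Mul(Rational(7313427, 4), Pow(475969, -1))) = Add(Mul(-142214, Rational(-1, 466883)), Mul(Rational(7313427, 4), Rational(1, 475969))) = Add(Rational(142214, 466883), Rational(7313427, 1903876)) = Rational(3685272559505, 888887338508)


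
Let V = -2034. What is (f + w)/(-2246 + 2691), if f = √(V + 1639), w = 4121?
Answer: 4121/445 + I*√395/445 ≈ 9.2607 + 0.044662*I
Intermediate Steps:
f = I*√395 (f = √(-2034 + 1639) = √(-395) = I*√395 ≈ 19.875*I)
(f + w)/(-2246 + 2691) = (I*√395 + 4121)/(-2246 + 2691) = (4121 + I*√395)/445 = (4121 + I*√395)*(1/445) = 4121/445 + I*√395/445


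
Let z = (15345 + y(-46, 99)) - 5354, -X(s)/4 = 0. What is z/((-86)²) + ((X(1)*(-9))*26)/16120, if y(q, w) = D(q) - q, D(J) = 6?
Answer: 10043/7396 ≈ 1.3579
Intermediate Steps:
X(s) = 0 (X(s) = -4*0 = 0)
y(q, w) = 6 - q
z = 10043 (z = (15345 + (6 - 1*(-46))) - 5354 = (15345 + (6 + 46)) - 5354 = (15345 + 52) - 5354 = 15397 - 5354 = 10043)
z/((-86)²) + ((X(1)*(-9))*26)/16120 = 10043/((-86)²) + ((0*(-9))*26)/16120 = 10043/7396 + (0*26)*(1/16120) = 10043*(1/7396) + 0*(1/16120) = 10043/7396 + 0 = 10043/7396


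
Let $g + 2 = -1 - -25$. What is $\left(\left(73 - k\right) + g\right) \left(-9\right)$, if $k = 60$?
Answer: $-315$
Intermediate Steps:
$g = 22$ ($g = -2 - -24 = -2 + \left(-1 + 25\right) = -2 + 24 = 22$)
$\left(\left(73 - k\right) + g\right) \left(-9\right) = \left(\left(73 - 60\right) + 22\right) \left(-9\right) = \left(13 + 22\right) \left(-9\right) = 35 \left(-9\right) = -315$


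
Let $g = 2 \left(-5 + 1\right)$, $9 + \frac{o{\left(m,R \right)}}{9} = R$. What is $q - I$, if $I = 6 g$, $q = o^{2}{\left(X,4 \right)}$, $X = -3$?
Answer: $2073$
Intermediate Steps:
$o{\left(m,R \right)} = -81 + 9 R$
$g = -8$ ($g = 2 \left(-4\right) = -8$)
$q = 2025$ ($q = \left(-81 + 9 \cdot 4\right)^{2} = \left(-81 + 36\right)^{2} = \left(-45\right)^{2} = 2025$)
$I = -48$ ($I = 6 \left(-8\right) = -48$)
$q - I = 2025 - -48 = 2025 + 48 = 2073$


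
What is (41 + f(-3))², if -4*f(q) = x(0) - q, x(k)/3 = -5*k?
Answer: 25921/16 ≈ 1620.1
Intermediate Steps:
x(k) = -15*k (x(k) = 3*(-5*k) = -15*k)
f(q) = q/4 (f(q) = -(-15*0 - q)/4 = -(0 - q)/4 = -(-1)*q/4 = q/4)
(41 + f(-3))² = (41 + (¼)*(-3))² = (41 - ¾)² = (161/4)² = 25921/16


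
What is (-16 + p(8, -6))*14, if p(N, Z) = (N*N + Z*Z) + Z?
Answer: 1092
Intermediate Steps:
p(N, Z) = Z + N**2 + Z**2 (p(N, Z) = (N**2 + Z**2) + Z = Z + N**2 + Z**2)
(-16 + p(8, -6))*14 = (-16 + (-6 + 8**2 + (-6)**2))*14 = (-16 + (-6 + 64 + 36))*14 = (-16 + 94)*14 = 78*14 = 1092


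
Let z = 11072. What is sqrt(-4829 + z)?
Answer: sqrt(6243) ≈ 79.013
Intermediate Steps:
sqrt(-4829 + z) = sqrt(-4829 + 11072) = sqrt(6243)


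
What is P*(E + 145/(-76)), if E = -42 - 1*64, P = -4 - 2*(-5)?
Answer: -24603/38 ≈ -647.45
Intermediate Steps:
P = 6 (P = -4 + 10 = 6)
E = -106 (E = -42 - 64 = -106)
P*(E + 145/(-76)) = 6*(-106 + 145/(-76)) = 6*(-106 + 145*(-1/76)) = 6*(-106 - 145/76) = 6*(-8201/76) = -24603/38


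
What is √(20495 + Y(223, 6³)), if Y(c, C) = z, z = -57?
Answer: √20438 ≈ 142.96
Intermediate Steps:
Y(c, C) = -57
√(20495 + Y(223, 6³)) = √(20495 - 57) = √20438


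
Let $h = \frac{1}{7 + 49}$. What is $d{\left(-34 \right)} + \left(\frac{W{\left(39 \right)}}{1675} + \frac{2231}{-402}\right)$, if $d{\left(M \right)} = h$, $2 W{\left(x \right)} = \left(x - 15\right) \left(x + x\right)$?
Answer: $- \frac{1399427}{281400} \approx -4.9731$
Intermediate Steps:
$W{\left(x \right)} = x \left(-15 + x\right)$ ($W{\left(x \right)} = \frac{\left(x - 15\right) \left(x + x\right)}{2} = \frac{\left(-15 + x\right) 2 x}{2} = \frac{2 x \left(-15 + x\right)}{2} = x \left(-15 + x\right)$)
$h = \frac{1}{56} \approx 0.017857$
$d{\left(M \right)} = \frac{1}{56}$
$d{\left(-34 \right)} + \left(\frac{W{\left(39 \right)}}{1675} + \frac{2231}{-402}\right) = \frac{1}{56} + \left(\frac{39 \left(-15 + 39\right)}{1675} + \frac{2231}{-402}\right) = \frac{1}{56} + \left(39 \cdot 24 \cdot \frac{1}{1675} + 2231 \left(- \frac{1}{402}\right)\right) = \frac{1}{56} + \left(936 \cdot \frac{1}{1675} - \frac{2231}{402}\right) = \frac{1}{56} + \left(\frac{936}{1675} - \frac{2231}{402}\right) = \frac{1}{56} - \frac{50159}{10050} = - \frac{1399427}{281400}$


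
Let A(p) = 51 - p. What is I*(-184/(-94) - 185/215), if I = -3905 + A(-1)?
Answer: -8542101/2021 ≈ -4226.7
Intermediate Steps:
I = -3853 (I = -3905 + (51 - 1*(-1)) = -3905 + (51 + 1) = -3905 + 52 = -3853)
I*(-184/(-94) - 185/215) = -3853*(-184/(-94) - 185/215) = -3853*(-184*(-1/94) - 185*1/215) = -3853*(92/47 - 37/43) = -3853*2217/2021 = -8542101/2021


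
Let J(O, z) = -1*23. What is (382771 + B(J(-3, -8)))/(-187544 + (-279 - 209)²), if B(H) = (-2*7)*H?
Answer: 383093/50600 ≈ 7.5710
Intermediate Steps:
J(O, z) = -23
B(H) = -14*H
(382771 + B(J(-3, -8)))/(-187544 + (-279 - 209)²) = (382771 - 14*(-23))/(-187544 + (-279 - 209)²) = (382771 + 322)/(-187544 + (-488)²) = 383093/(-187544 + 238144) = 383093/50600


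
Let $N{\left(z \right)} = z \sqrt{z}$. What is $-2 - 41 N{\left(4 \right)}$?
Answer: $-330$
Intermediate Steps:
$N{\left(z \right)} = z^{\frac{3}{2}}$
$-2 - 41 N{\left(4 \right)} = -2 - 41 \cdot 4^{\frac{3}{2}} = -2 - 328 = -330$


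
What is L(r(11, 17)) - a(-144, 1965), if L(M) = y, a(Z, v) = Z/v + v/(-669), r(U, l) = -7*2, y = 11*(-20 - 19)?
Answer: -62222156/146065 ≈ -425.99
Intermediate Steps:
y = -429 (y = 11*(-39) = -429)
r(U, l) = -14
a(Z, v) = -v/669 + Z/v (a(Z, v) = Z/v + v*(-1/669) = Z/v - v/669 = -v/669 + Z/v)
L(M) = -429
L(r(11, 17)) - a(-144, 1965) = -429 - (-1/669*1965 - 144/1965) = -429 - (-655/223 - 144*1/1965) = -429 - (-655/223 - 48/655) = -429 - 1*(-439729/146065) = -429 + 439729/146065 = -62222156/146065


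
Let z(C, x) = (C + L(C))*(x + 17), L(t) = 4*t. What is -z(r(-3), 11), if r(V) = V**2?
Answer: -1260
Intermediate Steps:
z(C, x) = 5*C*(17 + x) (z(C, x) = (C + 4*C)*(x + 17) = (5*C)*(17 + x) = 5*C*(17 + x))
-z(r(-3), 11) = -5*(-3)**2*(17 + 11) = -5*9*28 = -1*1260 = -1260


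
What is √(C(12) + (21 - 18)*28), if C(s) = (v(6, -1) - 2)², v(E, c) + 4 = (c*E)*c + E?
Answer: 2*√30 ≈ 10.954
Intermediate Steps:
v(E, c) = -4 + E + E*c² (v(E, c) = -4 + ((c*E)*c + E) = -4 + ((E*c)*c + E) = -4 + (E*c² + E) = -4 + (E + E*c²) = -4 + E + E*c²)
C(s) = 36 (C(s) = ((-4 + 6 + 6*(-1)²) - 2)² = ((-4 + 6 + 6*1) - 2)² = ((-4 + 6 + 6) - 2)² = (8 - 2)² = 6² = 36)
√(C(12) + (21 - 18)*28) = √(36 + (21 - 18)*28) = √(36 + 3*28) = √(36 + 84) = √120 = 2*√30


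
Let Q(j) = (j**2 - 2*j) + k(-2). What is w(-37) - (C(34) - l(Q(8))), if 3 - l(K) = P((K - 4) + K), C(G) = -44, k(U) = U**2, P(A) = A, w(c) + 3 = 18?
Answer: -38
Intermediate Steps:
w(c) = 15 (w(c) = -3 + 18 = 15)
Q(j) = 4 + j**2 - 2*j (Q(j) = (j**2 - 2*j) + (-2)**2 = (j**2 - 2*j) + 4 = 4 + j**2 - 2*j)
l(K) = 7 - 2*K (l(K) = 3 - ((K - 4) + K) = 3 - ((-4 + K) + K) = 3 - (-4 + 2*K) = 3 + (4 - 2*K) = 7 - 2*K)
w(-37) - (C(34) - l(Q(8))) = 15 - (-44 - (7 - 2*(4 + 8**2 - 2*8))) = 15 - (-44 - (7 - 2*(4 + 64 - 16))) = 15 - (-44 - (7 - 2*52)) = 15 - (-44 - (7 - 104)) = 15 - (-44 - 1*(-97)) = 15 - (-44 + 97) = 15 - 1*53 = 15 - 53 = -38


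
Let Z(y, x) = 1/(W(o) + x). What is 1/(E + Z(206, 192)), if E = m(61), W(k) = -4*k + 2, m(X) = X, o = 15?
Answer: 134/8175 ≈ 0.016391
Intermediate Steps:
W(k) = 2 - 4*k
E = 61
Z(y, x) = 1/(-58 + x) (Z(y, x) = 1/((2 - 4*15) + x) = 1/((2 - 60) + x) = 1/(-58 + x))
1/(E + Z(206, 192)) = 1/(61 + 1/(-58 + 192)) = 1/(61 + 1/134) = 1/(8175/134) = 134/8175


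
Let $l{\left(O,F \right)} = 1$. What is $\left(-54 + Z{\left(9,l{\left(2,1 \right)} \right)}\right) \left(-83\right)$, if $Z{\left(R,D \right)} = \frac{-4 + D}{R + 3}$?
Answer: $\frac{18011}{4} \approx 4502.8$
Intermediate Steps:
$Z{\left(R,D \right)} = \frac{-4 + D}{3 + R}$
$\left(-54 + Z{\left(9,l{\left(2,1 \right)} \right)}\right) \left(-83\right) = \left(-54 + \frac{-4 + 1}{3 + 9}\right) \left(-83\right) = \left(-54 + \frac{1}{12} \left(-3\right)\right) \left(-83\right) = \left(-54 - \frac{1}{4}\right) \left(-83\right) = \left(- \frac{217}{4}\right) \left(-83\right) = \frac{18011}{4}$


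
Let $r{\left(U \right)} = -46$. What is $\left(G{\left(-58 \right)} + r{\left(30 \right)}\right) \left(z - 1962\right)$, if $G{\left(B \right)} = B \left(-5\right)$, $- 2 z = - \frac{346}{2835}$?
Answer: $- \frac{1357151668}{2835} \approx -4.7871 \cdot 10^{5}$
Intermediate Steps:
$z = \frac{173}{2835}$ ($z = - \frac{\left(-346\right) \frac{1}{2835}}{2} = \left(- \frac{1}{2}\right) \left(- \frac{346}{2835}\right) = \frac{173}{2835} \approx 0.061023$)
$G{\left(B \right)} = - 5 B$
$\left(G{\left(-58 \right)} + r{\left(30 \right)}\right) \left(z - 1962\right) = \left(\left(-5\right) \left(-58\right) - 46\right) \left(\frac{173}{2835} - 1962\right) = \left(290 - 46\right) \left(- \frac{5562097}{2835}\right) = 244 \left(- \frac{5562097}{2835}\right) = - \frac{1357151668}{2835}$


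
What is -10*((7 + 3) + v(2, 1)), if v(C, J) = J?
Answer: -110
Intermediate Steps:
-10*((7 + 3) + v(2, 1)) = -10*((7 + 3) + 1) = -10*(10 + 1) = -10*11 = -110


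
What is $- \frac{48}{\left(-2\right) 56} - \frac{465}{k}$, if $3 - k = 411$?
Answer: $\frac{1493}{952} \approx 1.5683$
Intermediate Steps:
$k = -408$ ($k = 3 - 411 = -408$)
$- \frac{48}{\left(-2\right) 56} - \frac{465}{k} = - \frac{48}{\left(-2\right) 56} - \frac{465}{-408} = - \frac{48}{-112} - - \frac{155}{136} = \left(-48\right) \left(- \frac{1}{112}\right) + \frac{155}{136} = \frac{3}{7} + \frac{155}{136} = \frac{1493}{952}$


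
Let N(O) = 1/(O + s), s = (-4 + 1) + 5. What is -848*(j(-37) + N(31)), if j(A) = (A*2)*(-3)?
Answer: -6213296/33 ≈ -1.8828e+5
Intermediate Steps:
s = 2 (s = -3 + 5 = 2)
N(O) = 1/(2 + O) (N(O) = 1/(O + 2) = 1/(2 + O))
j(A) = -6*A (j(A) = (2*A)*(-3) = -6*A)
-848*(j(-37) + N(31)) = -848*(-6*(-37) + 1/(2 + 31)) = -848*(222 + 1/33) = -848*7327/33 = -6213296/33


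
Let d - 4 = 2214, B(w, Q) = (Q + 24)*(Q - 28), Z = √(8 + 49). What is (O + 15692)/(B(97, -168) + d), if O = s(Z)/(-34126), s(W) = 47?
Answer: 535505145/1038863692 ≈ 0.51547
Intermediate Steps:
Z = √57 ≈ 7.5498
B(w, Q) = (-28 + Q)*(24 + Q) (B(w, Q) = (24 + Q)*(-28 + Q) = (-28 + Q)*(24 + Q))
d = 2218 (d = 4 + 2214 = 2218)
O = -47/34126 (O = 47/(-34126) = 47*(-1/34126) = -47/34126 ≈ -0.0013772)
(O + 15692)/(B(97, -168) + d) = (-47/34126 + 15692)/((-672 + (-168)² - 4*(-168)) + 2218) = 535505145/(34126*((-672 + 28224 + 672) + 2218)) = 535505145/(34126*(28224 + 2218)) = (535505145/34126)/30442 = (535505145/34126)*(1/30442) = 535505145/1038863692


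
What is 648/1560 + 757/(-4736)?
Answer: 78667/307840 ≈ 0.25555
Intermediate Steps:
648/1560 + 757/(-4736) = 648*(1/1560) + 757*(-1/4736) = 27/65 - 757/4736 = 78667/307840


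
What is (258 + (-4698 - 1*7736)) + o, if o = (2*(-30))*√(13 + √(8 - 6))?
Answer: -12176 - 60*√(13 + √2) ≈ -12404.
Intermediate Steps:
o = -60*√(13 + √2) ≈ -227.80
(258 + (-4698 - 1*7736)) + o = (258 + (-4698 - 1*7736)) - 60*√(13 + √2) = (258 + (-4698 - 7736)) - 60*√(13 + √2) = (258 - 12434) - 60*√(13 + √2) = -12176 - 60*√(13 + √2)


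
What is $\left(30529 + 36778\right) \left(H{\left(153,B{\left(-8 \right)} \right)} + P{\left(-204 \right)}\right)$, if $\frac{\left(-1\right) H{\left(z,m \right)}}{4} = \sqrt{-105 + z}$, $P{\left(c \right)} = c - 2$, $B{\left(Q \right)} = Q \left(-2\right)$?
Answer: $-13865242 - 1076912 \sqrt{3} \approx -1.5731 \cdot 10^{7}$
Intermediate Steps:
$B{\left(Q \right)} = - 2 Q$
$P{\left(c \right)} = -2 + c$
$H{\left(z,m \right)} = - 4 \sqrt{-105 + z}$
$\left(30529 + 36778\right) \left(H{\left(153,B{\left(-8 \right)} \right)} + P{\left(-204 \right)}\right) = \left(30529 + 36778\right) \left(- 4 \sqrt{-105 + 153} - 206\right) = 67307 \left(- 4 \sqrt{48} - 206\right) = 67307 \left(- 4 \cdot 4 \sqrt{3} - 206\right) = 67307 \left(- 16 \sqrt{3} - 206\right) = 67307 \left(-206 - 16 \sqrt{3}\right) = -13865242 - 1076912 \sqrt{3}$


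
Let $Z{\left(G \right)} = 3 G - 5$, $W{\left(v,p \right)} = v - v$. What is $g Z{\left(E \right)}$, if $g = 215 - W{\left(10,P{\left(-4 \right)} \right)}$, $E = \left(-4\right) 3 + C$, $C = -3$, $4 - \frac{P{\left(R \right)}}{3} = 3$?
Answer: $-10750$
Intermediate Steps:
$P{\left(R \right)} = 3$ ($P{\left(R \right)} = 12 - 9 = 3$)
$W{\left(v,p \right)} = 0$
$E = -15$ ($E = \left(-4\right) 3 - 3 = -12 - 3 = -15$)
$Z{\left(G \right)} = -5 + 3 G$
$g = 215$ ($g = 215 - 0 = 215 + 0 = 215$)
$g Z{\left(E \right)} = 215 \left(-5 + 3 \left(-15\right)\right) = 215 \left(-5 - 45\right) = 215 \left(-50\right) = -10750$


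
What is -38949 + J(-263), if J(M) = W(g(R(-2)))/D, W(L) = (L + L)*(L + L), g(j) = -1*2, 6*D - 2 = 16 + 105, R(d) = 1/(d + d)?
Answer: -1596877/41 ≈ -38948.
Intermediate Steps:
R(d) = 1/(2*d)
D = 41/2 (D = ⅓ + (16 + 105)/6 = ⅓ + (⅙)*121 = ⅓ + 121/6 = 41/2 ≈ 20.500)
g(j) = -2
W(L) = 4*L² (W(L) = (2*L)*(2*L) = 4*L²)
J(M) = 32/41 (J(M) = (4*(-2)²)/(41/2) = (4*4)*(2/41) = 16*(2/41) = 32/41)
-38949 + J(-263) = -38949 + 32/41 = -1596877/41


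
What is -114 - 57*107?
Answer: -6213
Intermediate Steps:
-114 - 57*107 = -114 - 6099 = -6213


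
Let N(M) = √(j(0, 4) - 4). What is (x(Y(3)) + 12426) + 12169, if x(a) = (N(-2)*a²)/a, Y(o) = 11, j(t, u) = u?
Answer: 24595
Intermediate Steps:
N(M) = 0 (N(M) = √(4 - 4) = √0 = 0)
x(a) = 0 (x(a) = (0*a²)/a = 0/a = 0)
(x(Y(3)) + 12426) + 12169 = (0 + 12426) + 12169 = 12426 + 12169 = 24595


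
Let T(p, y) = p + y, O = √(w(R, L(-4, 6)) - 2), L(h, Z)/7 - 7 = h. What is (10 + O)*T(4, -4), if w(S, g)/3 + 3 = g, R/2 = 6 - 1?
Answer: 0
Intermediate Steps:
L(h, Z) = 49 + 7*h
R = 10 (R = 2*(6 - 1) = 2*5 = 10)
w(S, g) = -9 + 3*g
O = 2*√13 (O = √((-9 + 3*(49 + 7*(-4))) - 2) = √((-9 + 3*(49 - 28)) - 2) = √((-9 + 3*21) - 2) = √((-9 + 63) - 2) = √(54 - 2) = √52 = 2*√13 ≈ 7.2111)
(10 + O)*T(4, -4) = (10 + 2*√13)*(4 - 4) = (10 + 2*√13)*0 = 0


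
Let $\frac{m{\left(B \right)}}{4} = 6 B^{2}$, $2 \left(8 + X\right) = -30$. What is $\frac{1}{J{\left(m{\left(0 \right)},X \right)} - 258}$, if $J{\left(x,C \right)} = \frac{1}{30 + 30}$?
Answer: $- \frac{60}{15479} \approx -0.0038762$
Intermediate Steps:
$X = -23$ ($X = -8 + \frac{1}{2} \left(-30\right) = -8 - 15 = -23$)
$m{\left(B \right)} = 24 B^{2}$ ($m{\left(B \right)} = 4 \cdot 6 B^{2} = 24 B^{2}$)
$J{\left(x,C \right)} = \frac{1}{60}$
$\frac{1}{J{\left(m{\left(0 \right)},X \right)} - 258} = \frac{1}{\frac{1}{60} - 258} = \frac{1}{- \frac{15479}{60}} = - \frac{60}{15479}$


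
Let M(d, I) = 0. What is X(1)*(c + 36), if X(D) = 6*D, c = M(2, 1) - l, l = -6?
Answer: 252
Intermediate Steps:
c = 6 (c = 0 - 1*(-6) = 0 + 6 = 6)
X(1)*(c + 36) = (6*1)*(6 + 36) = 6*42 = 252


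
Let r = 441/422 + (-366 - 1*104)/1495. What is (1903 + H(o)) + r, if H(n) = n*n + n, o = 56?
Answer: 642969101/126178 ≈ 5095.7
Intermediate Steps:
H(n) = n + n² (H(n) = n² + n = n + n²)
r = 92191/126178 (r = 441*(1/422) + (-366 - 104)*(1/1495) = 441/422 - 470*1/1495 = 441/422 - 94/299 = 92191/126178 ≈ 0.73064)
(1903 + H(o)) + r = (1903 + 56*(1 + 56)) + 92191/126178 = (1903 + 56*57) + 92191/126178 = (1903 + 3192) + 92191/126178 = 5095 + 92191/126178 = 642969101/126178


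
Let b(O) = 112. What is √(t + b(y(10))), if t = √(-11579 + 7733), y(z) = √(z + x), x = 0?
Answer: √(112 + I*√3846) ≈ 10.955 + 2.8305*I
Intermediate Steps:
y(z) = √z (y(z) = √(z + 0) = √z)
t = I*√3846 (t = √(-3846) = I*√3846 ≈ 62.016*I)
√(t + b(y(10))) = √(I*√3846 + 112) = √(112 + I*√3846)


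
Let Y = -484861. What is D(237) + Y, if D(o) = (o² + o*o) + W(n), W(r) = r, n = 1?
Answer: -372522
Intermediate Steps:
D(o) = 1 + 2*o² (D(o) = (o² + o*o) + 1 = (o² + o²) + 1 = 2*o² + 1 = 1 + 2*o²)
D(237) + Y = (1 + 2*237²) - 484861 = (1 + 2*56169) - 484861 = (1 + 112338) - 484861 = 112339 - 484861 = -372522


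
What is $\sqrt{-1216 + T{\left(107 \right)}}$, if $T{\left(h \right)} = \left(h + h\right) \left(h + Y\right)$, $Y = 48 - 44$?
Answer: $\sqrt{22538} \approx 150.13$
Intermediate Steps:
$Y = 4$
$T{\left(h \right)} = 2 h \left(4 + h\right)$ ($T{\left(h \right)} = \left(h + h\right) \left(h + 4\right) = 2 h \left(4 + h\right)$)
$\sqrt{-1216 + T{\left(107 \right)}} = \sqrt{-1216 + 2 \cdot 107 \left(4 + 107\right)} = \sqrt{-1216 + 2 \cdot 107 \cdot 111} = \sqrt{-1216 + 23754} = \sqrt{22538}$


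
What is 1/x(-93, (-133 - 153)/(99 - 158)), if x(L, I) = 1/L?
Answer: -93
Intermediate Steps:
1/x(-93, (-133 - 153)/(99 - 158)) = 1/(1/(-93)) = 1/(-1/93) = -93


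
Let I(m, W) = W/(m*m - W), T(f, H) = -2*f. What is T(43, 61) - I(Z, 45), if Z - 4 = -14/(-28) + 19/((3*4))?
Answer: -92506/1151 ≈ -80.370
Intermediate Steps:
Z = 73/12 (Z = 4 + (-14/(-28) + 19/((3*4))) = 4 + (-14*(-1/28) + 19/12) = 4 + (½ + 19*(1/12)) = 4 + (½ + 19/12) = 4 + 25/12 = 73/12 ≈ 6.0833)
I(m, W) = W/(m² - W)
T(43, 61) - I(Z, 45) = -2*43 - 45/((73/12)² - 1*45) = -86 - 45/(5329/144 - 45) = -86 - 45/(-1151/144) = -86 - 45*(-144)/1151 = -86 - 1*(-6480/1151) = -86 + 6480/1151 = -92506/1151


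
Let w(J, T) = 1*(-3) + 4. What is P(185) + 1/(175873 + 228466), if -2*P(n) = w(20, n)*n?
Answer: -74802713/808678 ≈ -92.500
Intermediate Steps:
w(J, T) = 1 (w(J, T) = -3 + 4 = 1)
P(n) = -n/2
P(185) + 1/(175873 + 228466) = -½*185 + 1/(175873 + 228466) = -185/2 + 1/404339 = -74802713/808678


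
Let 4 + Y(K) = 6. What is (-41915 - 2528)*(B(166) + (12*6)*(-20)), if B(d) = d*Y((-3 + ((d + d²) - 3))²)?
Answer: 49242844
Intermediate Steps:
Y(K) = 2 (Y(K) = -4 + 6 = 2)
B(d) = 2*d (B(d) = d*2 = 2*d)
(-41915 - 2528)*(B(166) + (12*6)*(-20)) = (-41915 - 2528)*(2*166 + (12*6)*(-20)) = -44443*(332 + 72*(-20)) = -44443*(332 - 1440) = -44443*(-1108) = 49242844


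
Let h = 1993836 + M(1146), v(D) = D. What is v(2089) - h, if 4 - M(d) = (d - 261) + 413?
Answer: -1990453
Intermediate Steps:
M(d) = -148 - d (M(d) = 4 - ((d - 261) + 413) = 4 - ((-261 + d) + 413) = 4 - (152 + d) = 4 + (-152 - d) = -148 - d)
h = 1992542 (h = 1993836 + (-148 - 1*1146) = 1993836 + (-148 - 1146) = 1993836 - 1294 = 1992542)
v(2089) - h = 2089 - 1*1992542 = 2089 - 1992542 = -1990453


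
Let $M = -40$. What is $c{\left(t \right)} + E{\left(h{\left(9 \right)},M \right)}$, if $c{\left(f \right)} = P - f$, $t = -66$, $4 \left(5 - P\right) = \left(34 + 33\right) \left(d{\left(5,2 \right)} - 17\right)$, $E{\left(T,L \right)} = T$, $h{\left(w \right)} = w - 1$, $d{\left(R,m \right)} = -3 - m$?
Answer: $\frac{895}{2} \approx 447.5$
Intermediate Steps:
$h{\left(w \right)} = -1 + w$ ($h{\left(w \right)} = w - 1 = -1 + w$)
$P = \frac{747}{2}$ ($P = 5 - \frac{\left(34 + 33\right) \left(\left(-3 - 2\right) - 17\right)}{4} = 5 - \frac{67 \left(\left(-3 - 2\right) - 17\right)}{4} = 5 - \frac{67 \left(-5 - 17\right)}{4} = 5 - \frac{67 \left(-22\right)}{4} = 5 - - \frac{737}{2} = 5 + \frac{737}{2} = \frac{747}{2} \approx 373.5$)
$c{\left(f \right)} = \frac{747}{2} - f$
$c{\left(t \right)} + E{\left(h{\left(9 \right)},M \right)} = \left(\frac{747}{2} - -66\right) + \left(-1 + 9\right) = \left(\frac{747}{2} + 66\right) + 8 = \frac{879}{2} + 8 = \frac{895}{2}$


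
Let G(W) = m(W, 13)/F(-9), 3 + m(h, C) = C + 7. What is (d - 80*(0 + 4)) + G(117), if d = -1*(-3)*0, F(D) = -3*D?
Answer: -8623/27 ≈ -319.37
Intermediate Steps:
d = 0 (d = 3*0 = 0)
m(h, C) = 4 + C (m(h, C) = -3 + (C + 7) = -3 + (7 + C) = 4 + C)
G(W) = 17/27 (G(W) = (4 + 13)/((-3*(-9))) = 17/27)
(d - 80*(0 + 4)) + G(117) = (0 - 80*(0 + 4)) + 17/27 = (0 - 80*4) + 17/27 = (0 - 320) + 17/27 = -320 + 17/27 = -8623/27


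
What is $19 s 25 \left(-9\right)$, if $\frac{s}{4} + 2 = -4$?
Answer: $102600$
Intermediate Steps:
$s = -24$ ($s = -8 + 4 \left(-4\right) = -8 - 16 = -24$)
$19 s 25 \left(-9\right) = 19 \left(-24\right) 25 \left(-9\right) = \left(-456\right) 25 \left(-9\right) = \left(-11400\right) \left(-9\right) = 102600$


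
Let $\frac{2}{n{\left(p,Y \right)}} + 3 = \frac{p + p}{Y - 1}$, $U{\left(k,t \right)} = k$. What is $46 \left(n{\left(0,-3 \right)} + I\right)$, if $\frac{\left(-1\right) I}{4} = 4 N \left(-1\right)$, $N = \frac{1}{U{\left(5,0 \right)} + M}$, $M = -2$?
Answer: $\frac{644}{3} \approx 214.67$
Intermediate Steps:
$N = \frac{1}{3}$ ($N = \frac{1}{5 - 2} = \frac{1}{3} \approx 0.33333$)
$n{\left(p,Y \right)} = \frac{2}{-3 + \frac{2 p}{-1 + Y}}$ ($n{\left(p,Y \right)} = \frac{2}{-3 + \frac{p + p}{Y - 1}} = \frac{2}{-3 + \frac{2 p}{-1 + Y}}$)
$I = \frac{16}{3}$ ($I = - 4 \cdot 4 \cdot \frac{1}{3} \left(-1\right) = - 4 \cdot \frac{4}{3} \left(-1\right) = \left(-4\right) \left(- \frac{4}{3}\right) = \frac{16}{3} \approx 5.3333$)
$46 \left(n{\left(0,-3 \right)} + I\right) = 46 \left(\frac{2 \left(-1 - 3\right)}{3 - -9 + 2 \cdot 0} + \frac{16}{3}\right) = 46 \left(2 \frac{1}{3 + 9 + 0} \left(-4\right) + \frac{16}{3}\right) = 46 \left(2 \cdot \frac{1}{12} \left(-4\right) + \frac{16}{3}\right) = 46 \left(- \frac{2}{3} + \frac{16}{3}\right) = 46 \cdot \frac{14}{3} = \frac{644}{3}$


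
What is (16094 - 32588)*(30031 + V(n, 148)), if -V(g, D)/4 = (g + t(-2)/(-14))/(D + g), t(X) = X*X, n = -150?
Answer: -3432615822/7 ≈ -4.9037e+8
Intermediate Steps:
t(X) = X²
V(g, D) = -4*(-2/7 + g)/(D + g) (V(g, D) = -4*(g + (-2)²/(-14))/(D + g) = -4*(g + 4*(-1/14))/(D + g) = -4*(g - 2/7)/(D + g) = -4*(-2/7 + g)/(D + g))
(16094 - 32588)*(30031 + V(n, 148)) = (16094 - 32588)*(30031 + (8/7 - 4*(-150))/(148 - 150)) = -16494*(30031 + (8/7 + 600)/(-2)) = -16494*(30031 - ½*4208/7) = -16494*(30031 - 2104/7) = -16494*208113/7 = -3432615822/7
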